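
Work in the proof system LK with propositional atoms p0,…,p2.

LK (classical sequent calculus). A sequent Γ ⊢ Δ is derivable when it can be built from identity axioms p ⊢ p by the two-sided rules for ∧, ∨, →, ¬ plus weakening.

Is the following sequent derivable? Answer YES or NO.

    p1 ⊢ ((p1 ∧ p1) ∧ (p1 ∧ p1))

Derivation trace:
[∧R] p1 ⊢ ((p1 ∧ p1) ∧ (p1 ∧ p1))
  [∧R] p1 ⊢ (p1 ∧ p1)
    [Ax] p1 ⊢ p1
    [Ax] p1 ⊢ p1
  [∧R] p1 ⊢ (p1 ∧ p1)
    [Ax] p1 ⊢ p1
    [Ax] p1 ⊢ p1

Result: YES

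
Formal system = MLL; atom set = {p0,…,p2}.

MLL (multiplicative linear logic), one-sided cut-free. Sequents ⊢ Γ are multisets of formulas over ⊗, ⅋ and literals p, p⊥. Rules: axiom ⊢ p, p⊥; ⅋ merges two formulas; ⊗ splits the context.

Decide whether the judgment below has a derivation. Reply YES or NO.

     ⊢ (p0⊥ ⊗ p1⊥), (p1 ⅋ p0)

Derivation trace:
[⅋]  ⊢ (p0⊥ ⊗ p1⊥), (p1 ⅋ p0)
  [⊗]  ⊢ p0, p1, (p0⊥ ⊗ p1⊥)
    [Ax]  ⊢ p0, p0⊥
    [Ax]  ⊢ p1, p1⊥

Result: YES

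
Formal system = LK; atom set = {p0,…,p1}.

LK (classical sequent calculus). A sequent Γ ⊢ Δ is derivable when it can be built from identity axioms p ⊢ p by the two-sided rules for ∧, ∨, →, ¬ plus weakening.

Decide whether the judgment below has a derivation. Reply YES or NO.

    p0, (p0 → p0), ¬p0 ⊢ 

Derivation (root first):
[¬L] p0, (p0 → p0), ¬p0 ⊢ 
  [→L] p0, (p0 → p0) ⊢ p0
    [Ax] p0 ⊢ p0
    [Ax] p0 ⊢ p0

Result: YES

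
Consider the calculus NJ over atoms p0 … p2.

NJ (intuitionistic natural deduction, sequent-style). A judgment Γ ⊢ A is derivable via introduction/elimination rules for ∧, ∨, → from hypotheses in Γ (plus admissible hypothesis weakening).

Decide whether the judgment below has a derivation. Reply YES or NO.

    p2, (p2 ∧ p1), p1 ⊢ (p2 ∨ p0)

Proof tree:
[∨I₁] p2, (p2 ∧ p1), p1 ⊢ (p2 ∨ p0)
  [Wk] p2, (p2 ∧ p1), p1 ⊢ p2
    [Wk] p2, (p2 ∧ p1) ⊢ p2
      [Ax] p2 ⊢ p2

Result: YES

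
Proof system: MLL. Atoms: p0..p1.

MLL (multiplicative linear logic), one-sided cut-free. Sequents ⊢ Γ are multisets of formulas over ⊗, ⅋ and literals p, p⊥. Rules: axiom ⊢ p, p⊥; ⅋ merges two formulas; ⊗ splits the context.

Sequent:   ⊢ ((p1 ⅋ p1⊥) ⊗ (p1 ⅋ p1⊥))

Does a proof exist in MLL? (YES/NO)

Derivation trace:
[⊗]  ⊢ ((p1 ⅋ p1⊥) ⊗ (p1 ⅋ p1⊥))
  [⅋]  ⊢ (p1 ⅋ p1⊥)
    [Ax]  ⊢ p1, p1⊥
  [⅋]  ⊢ (p1 ⅋ p1⊥)
    [Ax]  ⊢ p1, p1⊥

Result: YES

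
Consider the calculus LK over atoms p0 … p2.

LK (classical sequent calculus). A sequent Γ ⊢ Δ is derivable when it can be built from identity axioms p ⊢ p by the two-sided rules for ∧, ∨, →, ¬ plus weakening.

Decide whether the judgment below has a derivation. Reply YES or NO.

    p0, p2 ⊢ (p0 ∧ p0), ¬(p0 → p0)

Derivation (root first):
[WL] p0, p2 ⊢ (p0 ∧ p0), ¬(p0 → p0)
  [¬R] p0 ⊢ (p0 ∧ p0), ¬(p0 → p0)
    [→L] p0, (p0 → p0) ⊢ (p0 ∧ p0)
      [Ax] p0 ⊢ p0
      [∧R] p0 ⊢ (p0 ∧ p0)
        [Ax] p0 ⊢ p0
        [Ax] p0 ⊢ p0

Result: YES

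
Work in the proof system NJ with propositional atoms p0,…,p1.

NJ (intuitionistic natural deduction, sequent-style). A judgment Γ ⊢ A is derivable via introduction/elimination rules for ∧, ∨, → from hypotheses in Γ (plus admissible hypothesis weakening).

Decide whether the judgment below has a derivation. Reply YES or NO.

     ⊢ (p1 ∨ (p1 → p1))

Derivation (root first):
[∨I₂]  ⊢ (p1 ∨ (p1 → p1))
  [→I]  ⊢ (p1 → p1)
    [Ax] p1 ⊢ p1

Result: YES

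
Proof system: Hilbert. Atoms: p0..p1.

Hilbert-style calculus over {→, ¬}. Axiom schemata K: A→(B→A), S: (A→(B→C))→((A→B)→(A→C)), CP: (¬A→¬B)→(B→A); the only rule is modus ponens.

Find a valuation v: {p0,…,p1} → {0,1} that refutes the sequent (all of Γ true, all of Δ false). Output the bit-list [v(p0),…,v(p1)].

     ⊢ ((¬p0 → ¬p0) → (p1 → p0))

Enumerate valuations to refute Γ ⊢ Δ:
  v=00: Γ:[] Δ:[((¬p0 → ¬p0) → (p1 → p0))=T] refutes=False
  v=01: Γ:[] Δ:[((¬p0 → ¬p0) → (p1 → p0))=F] refutes=True  ← countermodel

Result: [0, 1]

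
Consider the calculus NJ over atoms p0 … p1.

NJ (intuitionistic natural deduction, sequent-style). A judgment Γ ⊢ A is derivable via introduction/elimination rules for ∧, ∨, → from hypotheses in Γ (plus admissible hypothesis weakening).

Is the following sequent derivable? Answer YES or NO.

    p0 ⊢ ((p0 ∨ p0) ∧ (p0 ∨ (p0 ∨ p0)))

Proof tree:
[∧I] p0 ⊢ ((p0 ∨ p0) ∧ (p0 ∨ (p0 ∨ p0)))
  [Wk] p0, p0 ⊢ (p0 ∨ p0)
    [∨I₁] p0 ⊢ (p0 ∨ p0)
      [Ax] p0 ⊢ p0
  [∨I₂] p0 ⊢ (p0 ∨ (p0 ∨ p0))
    [∨I₂] p0 ⊢ (p0 ∨ p0)
      [Ax] p0 ⊢ p0

Result: YES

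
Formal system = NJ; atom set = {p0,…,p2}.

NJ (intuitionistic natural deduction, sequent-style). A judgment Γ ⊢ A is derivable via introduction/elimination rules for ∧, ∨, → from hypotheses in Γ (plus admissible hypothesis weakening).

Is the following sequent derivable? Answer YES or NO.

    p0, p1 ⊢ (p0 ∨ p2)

Derivation (root first):
[Wk] p0, p1 ⊢ (p0 ∨ p2)
  [∨I₁] p0 ⊢ (p0 ∨ p2)
    [Ax] p0 ⊢ p0

Result: YES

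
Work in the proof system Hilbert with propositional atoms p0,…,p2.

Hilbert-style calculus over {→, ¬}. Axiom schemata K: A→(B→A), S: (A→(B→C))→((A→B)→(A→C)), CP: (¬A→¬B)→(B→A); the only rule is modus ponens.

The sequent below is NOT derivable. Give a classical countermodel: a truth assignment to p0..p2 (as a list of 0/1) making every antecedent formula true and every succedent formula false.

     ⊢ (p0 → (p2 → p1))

Enumerate valuations to refute Γ ⊢ Δ:
  v=000: Γ:[] Δ:[(p0 → (p2 → p1))=T] refutes=False
  v=001: Γ:[] Δ:[(p0 → (p2 → p1))=T] refutes=False
  v=010: Γ:[] Δ:[(p0 → (p2 → p1))=T] refutes=False
  v=011: Γ:[] Δ:[(p0 → (p2 → p1))=T] refutes=False
  v=100: Γ:[] Δ:[(p0 → (p2 → p1))=T] refutes=False
  v=101: Γ:[] Δ:[(p0 → (p2 → p1))=F] refutes=True  ← countermodel

Result: [1, 0, 1]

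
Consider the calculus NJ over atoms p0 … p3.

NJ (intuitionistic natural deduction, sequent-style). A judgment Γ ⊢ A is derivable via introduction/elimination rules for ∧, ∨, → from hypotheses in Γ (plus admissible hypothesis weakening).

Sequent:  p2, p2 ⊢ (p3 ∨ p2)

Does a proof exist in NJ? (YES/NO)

Derivation (root first):
[Wk] p2, p2 ⊢ (p3 ∨ p2)
  [∨I₂] p2 ⊢ (p3 ∨ p2)
    [Ax] p2 ⊢ p2

Result: YES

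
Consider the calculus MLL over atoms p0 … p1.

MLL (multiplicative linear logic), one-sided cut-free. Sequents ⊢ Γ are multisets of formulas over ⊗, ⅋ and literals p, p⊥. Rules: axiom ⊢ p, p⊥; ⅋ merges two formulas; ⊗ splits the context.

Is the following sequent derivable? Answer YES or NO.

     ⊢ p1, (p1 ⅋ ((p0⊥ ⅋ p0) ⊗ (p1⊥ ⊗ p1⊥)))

Proof tree:
[⅋]  ⊢ p1, (p1 ⅋ ((p0⊥ ⅋ p0) ⊗ (p1⊥ ⊗ p1⊥)))
  [⊗]  ⊢ p1, p1, ((p0⊥ ⅋ p0) ⊗ (p1⊥ ⊗ p1⊥))
    [⅋]  ⊢ (p0⊥ ⅋ p0)
      [Ax]  ⊢ p0, p0⊥
    [⊗]  ⊢ p1, p1, (p1⊥ ⊗ p1⊥)
      [Ax]  ⊢ p1, p1⊥
      [Ax]  ⊢ p1, p1⊥

Result: YES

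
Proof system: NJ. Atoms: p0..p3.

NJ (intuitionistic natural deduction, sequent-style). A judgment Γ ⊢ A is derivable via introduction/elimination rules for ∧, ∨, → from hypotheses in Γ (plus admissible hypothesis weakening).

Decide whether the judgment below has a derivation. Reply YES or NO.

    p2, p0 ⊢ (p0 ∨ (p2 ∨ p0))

Proof tree:
[Wk] p2, p0 ⊢ (p0 ∨ (p2 ∨ p0))
  [∨I₂] p2 ⊢ (p0 ∨ (p2 ∨ p0))
    [∨I₁] p2 ⊢ (p2 ∨ p0)
      [Ax] p2 ⊢ p2

Result: YES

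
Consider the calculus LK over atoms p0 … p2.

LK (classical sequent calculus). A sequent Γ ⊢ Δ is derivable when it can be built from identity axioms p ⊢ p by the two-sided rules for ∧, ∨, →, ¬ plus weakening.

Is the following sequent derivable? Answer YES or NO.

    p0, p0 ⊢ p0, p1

Derivation (root first):
[WL] p0, p0 ⊢ p0, p1
  [WR] p0 ⊢ p0, p1
    [Ax] p0 ⊢ p0

Result: YES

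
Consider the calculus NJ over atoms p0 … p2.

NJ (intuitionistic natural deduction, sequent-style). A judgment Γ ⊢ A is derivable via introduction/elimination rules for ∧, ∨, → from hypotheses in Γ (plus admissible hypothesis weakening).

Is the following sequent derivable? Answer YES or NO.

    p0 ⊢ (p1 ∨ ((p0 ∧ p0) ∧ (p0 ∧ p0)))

Derivation trace:
[∨I₂] p0 ⊢ (p1 ∨ ((p0 ∧ p0) ∧ (p0 ∧ p0)))
  [∧I] p0 ⊢ ((p0 ∧ p0) ∧ (p0 ∧ p0))
    [∧I] p0 ⊢ (p0 ∧ p0)
      [Wk] p0, p0 ⊢ p0
        [Ax] p0 ⊢ p0
      [Ax] p0 ⊢ p0
    [∧I] p0 ⊢ (p0 ∧ p0)
      [Wk] p0, p0 ⊢ p0
        [Ax] p0 ⊢ p0
      [Ax] p0 ⊢ p0

Result: YES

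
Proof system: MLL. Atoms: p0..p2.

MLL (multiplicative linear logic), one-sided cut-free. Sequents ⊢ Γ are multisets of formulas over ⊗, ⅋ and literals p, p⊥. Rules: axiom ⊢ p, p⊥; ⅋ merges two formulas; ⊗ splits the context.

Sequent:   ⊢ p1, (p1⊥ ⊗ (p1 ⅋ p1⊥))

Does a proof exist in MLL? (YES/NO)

Proof tree:
[⊗]  ⊢ p1, (p1⊥ ⊗ (p1 ⅋ p1⊥))
  [Ax]  ⊢ p1, p1⊥
  [⅋]  ⊢ (p1 ⅋ p1⊥)
    [Ax]  ⊢ p1, p1⊥

Result: YES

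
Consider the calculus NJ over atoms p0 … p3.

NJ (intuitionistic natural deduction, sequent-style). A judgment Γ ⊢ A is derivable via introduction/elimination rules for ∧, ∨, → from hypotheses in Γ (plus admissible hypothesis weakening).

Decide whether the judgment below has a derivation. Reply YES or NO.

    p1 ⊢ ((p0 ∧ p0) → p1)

Proof tree:
[→I] p1 ⊢ ((p0 ∧ p0) → p1)
  [Wk] p1, (p0 ∧ p0) ⊢ p1
    [Ax] p1 ⊢ p1

Result: YES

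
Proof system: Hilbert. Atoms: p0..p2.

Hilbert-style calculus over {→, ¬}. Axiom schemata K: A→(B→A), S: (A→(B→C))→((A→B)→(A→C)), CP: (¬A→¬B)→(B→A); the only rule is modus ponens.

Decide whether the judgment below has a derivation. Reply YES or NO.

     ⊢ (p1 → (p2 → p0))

Truth-table refutation:
  v=000: Γ:[] Δ:[(p1 → (p2 → p0))=T] refutes=False
  v=001: Γ:[] Δ:[(p1 → (p2 → p0))=T] refutes=False
  v=010: Γ:[] Δ:[(p1 → (p2 → p0))=T] refutes=False
  v=011: Γ:[] Δ:[(p1 → (p2 → p0))=F] refutes=True  ← countermodel

Result: NO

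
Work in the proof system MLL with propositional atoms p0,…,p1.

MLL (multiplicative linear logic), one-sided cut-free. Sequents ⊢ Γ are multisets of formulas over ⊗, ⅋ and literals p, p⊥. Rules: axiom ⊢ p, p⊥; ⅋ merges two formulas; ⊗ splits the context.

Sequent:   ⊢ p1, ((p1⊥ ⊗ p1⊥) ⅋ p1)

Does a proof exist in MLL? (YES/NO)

Proof tree:
[⅋]  ⊢ p1, ((p1⊥ ⊗ p1⊥) ⅋ p1)
  [⊗]  ⊢ p1, p1, (p1⊥ ⊗ p1⊥)
    [Ax]  ⊢ p1, p1⊥
    [Ax]  ⊢ p1, p1⊥

Result: YES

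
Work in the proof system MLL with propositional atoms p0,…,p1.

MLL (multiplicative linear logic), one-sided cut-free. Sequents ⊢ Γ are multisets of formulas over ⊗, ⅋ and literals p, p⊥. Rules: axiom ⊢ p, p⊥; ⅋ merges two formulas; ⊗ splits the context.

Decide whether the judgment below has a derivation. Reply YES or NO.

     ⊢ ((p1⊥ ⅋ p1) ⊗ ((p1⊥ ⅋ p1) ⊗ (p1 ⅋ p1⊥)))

Proof tree:
[⊗]  ⊢ ((p1⊥ ⅋ p1) ⊗ ((p1⊥ ⅋ p1) ⊗ (p1 ⅋ p1⊥)))
  [⅋]  ⊢ (p1⊥ ⅋ p1)
    [Ax]  ⊢ p1, p1⊥
  [⊗]  ⊢ ((p1⊥ ⅋ p1) ⊗ (p1 ⅋ p1⊥))
    [⅋]  ⊢ (p1⊥ ⅋ p1)
      [Ax]  ⊢ p1, p1⊥
    [⅋]  ⊢ (p1 ⅋ p1⊥)
      [Ax]  ⊢ p1, p1⊥

Result: YES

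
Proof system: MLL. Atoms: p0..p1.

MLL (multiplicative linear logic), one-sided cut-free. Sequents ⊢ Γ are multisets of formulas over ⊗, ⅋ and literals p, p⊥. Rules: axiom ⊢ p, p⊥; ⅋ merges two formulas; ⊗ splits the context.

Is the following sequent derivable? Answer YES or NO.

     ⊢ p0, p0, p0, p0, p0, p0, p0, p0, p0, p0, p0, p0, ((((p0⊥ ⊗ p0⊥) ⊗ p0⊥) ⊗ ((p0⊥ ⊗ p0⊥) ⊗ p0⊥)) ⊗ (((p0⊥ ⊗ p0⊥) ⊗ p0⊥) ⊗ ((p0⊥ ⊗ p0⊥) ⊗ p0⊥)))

Derivation (root first):
[⊗]  ⊢ p0, p0, p0, p0, p0, p0, p0, p0, p0, p0, p0, p0, ((((p0⊥ ⊗ p0⊥) ⊗ p0⊥) ⊗ ((p0⊥ ⊗ p0⊥) ⊗ p0⊥)) ⊗ (((p0⊥ ⊗ p0⊥) ⊗ p0⊥) ⊗ ((p0⊥ ⊗ p0⊥) ⊗ p0⊥)))
  [⊗]  ⊢ p0, p0, p0, p0, p0, p0, (((p0⊥ ⊗ p0⊥) ⊗ p0⊥) ⊗ ((p0⊥ ⊗ p0⊥) ⊗ p0⊥))
    [⊗]  ⊢ p0, p0, p0, ((p0⊥ ⊗ p0⊥) ⊗ p0⊥)
      [⊗]  ⊢ p0, p0, (p0⊥ ⊗ p0⊥)
        [Ax]  ⊢ p0, p0⊥
        [Ax]  ⊢ p0, p0⊥
      [Ax]  ⊢ p0, p0⊥
    [⊗]  ⊢ p0, p0, p0, ((p0⊥ ⊗ p0⊥) ⊗ p0⊥)
      [⊗]  ⊢ p0, p0, (p0⊥ ⊗ p0⊥)
        [Ax]  ⊢ p0, p0⊥
        [Ax]  ⊢ p0, p0⊥
      [Ax]  ⊢ p0, p0⊥
  [⊗]  ⊢ p0, p0, p0, p0, p0, p0, (((p0⊥ ⊗ p0⊥) ⊗ p0⊥) ⊗ ((p0⊥ ⊗ p0⊥) ⊗ p0⊥))
    [⊗]  ⊢ p0, p0, p0, ((p0⊥ ⊗ p0⊥) ⊗ p0⊥)
      [⊗]  ⊢ p0, p0, (p0⊥ ⊗ p0⊥)
        [Ax]  ⊢ p0, p0⊥
        [Ax]  ⊢ p0, p0⊥
      [Ax]  ⊢ p0, p0⊥
    [⊗]  ⊢ p0, p0, p0, ((p0⊥ ⊗ p0⊥) ⊗ p0⊥)
      [⊗]  ⊢ p0, p0, (p0⊥ ⊗ p0⊥)
        [Ax]  ⊢ p0, p0⊥
        [Ax]  ⊢ p0, p0⊥
      [Ax]  ⊢ p0, p0⊥

Result: YES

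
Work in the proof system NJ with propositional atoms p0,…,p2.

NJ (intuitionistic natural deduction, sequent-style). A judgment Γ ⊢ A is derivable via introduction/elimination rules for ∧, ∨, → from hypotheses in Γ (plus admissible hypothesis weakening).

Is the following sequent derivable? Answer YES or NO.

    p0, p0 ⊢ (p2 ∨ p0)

Derivation trace:
[Wk] p0, p0 ⊢ (p2 ∨ p0)
  [∨I₂] p0 ⊢ (p2 ∨ p0)
    [Ax] p0 ⊢ p0

Result: YES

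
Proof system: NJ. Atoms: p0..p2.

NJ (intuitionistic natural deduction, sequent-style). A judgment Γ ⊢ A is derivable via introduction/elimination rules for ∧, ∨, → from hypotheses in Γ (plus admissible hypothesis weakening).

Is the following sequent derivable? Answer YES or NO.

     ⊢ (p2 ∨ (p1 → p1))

Proof tree:
[∨I₂]  ⊢ (p2 ∨ (p1 → p1))
  [→I]  ⊢ (p1 → p1)
    [Ax] p1 ⊢ p1

Result: YES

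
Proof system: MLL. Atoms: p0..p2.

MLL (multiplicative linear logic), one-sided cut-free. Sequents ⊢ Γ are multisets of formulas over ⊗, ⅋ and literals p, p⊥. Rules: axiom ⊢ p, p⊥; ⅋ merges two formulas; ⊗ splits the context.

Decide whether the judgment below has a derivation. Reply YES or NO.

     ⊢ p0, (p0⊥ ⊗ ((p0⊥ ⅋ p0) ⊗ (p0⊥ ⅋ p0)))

Derivation (root first):
[⊗]  ⊢ p0, (p0⊥ ⊗ ((p0⊥ ⅋ p0) ⊗ (p0⊥ ⅋ p0)))
  [Ax]  ⊢ p0, p0⊥
  [⊗]  ⊢ ((p0⊥ ⅋ p0) ⊗ (p0⊥ ⅋ p0))
    [⅋]  ⊢ (p0⊥ ⅋ p0)
      [Ax]  ⊢ p0, p0⊥
    [⅋]  ⊢ (p0⊥ ⅋ p0)
      [Ax]  ⊢ p0, p0⊥

Result: YES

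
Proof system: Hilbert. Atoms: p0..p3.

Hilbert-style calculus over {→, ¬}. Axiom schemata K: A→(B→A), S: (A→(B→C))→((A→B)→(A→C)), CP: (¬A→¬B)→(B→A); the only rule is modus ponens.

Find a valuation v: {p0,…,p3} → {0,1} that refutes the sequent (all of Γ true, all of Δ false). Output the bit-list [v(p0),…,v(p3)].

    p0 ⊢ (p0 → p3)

Search for a countermodel by truth-table:
  v=0000: Γ:[p0=F] Δ:[(p0 → p3)=T] refutes=False
  v=0001: Γ:[p0=F] Δ:[(p0 → p3)=T] refutes=False
  v=0010: Γ:[p0=F] Δ:[(p0 → p3)=T] refutes=False
  v=0011: Γ:[p0=F] Δ:[(p0 → p3)=T] refutes=False
  v=0100: Γ:[p0=F] Δ:[(p0 → p3)=T] refutes=False
  v=0101: Γ:[p0=F] Δ:[(p0 → p3)=T] refutes=False
  v=0110: Γ:[p0=F] Δ:[(p0 → p3)=T] refutes=False
  v=0111: Γ:[p0=F] Δ:[(p0 → p3)=T] refutes=False
  v=1000: Γ:[p0=T] Δ:[(p0 → p3)=F] refutes=True  ← countermodel

Result: [1, 0, 0, 0]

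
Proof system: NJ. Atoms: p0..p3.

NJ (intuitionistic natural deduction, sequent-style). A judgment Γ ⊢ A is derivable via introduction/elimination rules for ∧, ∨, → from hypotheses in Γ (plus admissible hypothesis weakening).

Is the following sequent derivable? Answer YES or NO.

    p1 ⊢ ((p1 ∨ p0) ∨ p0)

Proof tree:
[∨I₁] p1 ⊢ ((p1 ∨ p0) ∨ p0)
  [∨I₁] p1 ⊢ (p1 ∨ p0)
    [Ax] p1 ⊢ p1

Result: YES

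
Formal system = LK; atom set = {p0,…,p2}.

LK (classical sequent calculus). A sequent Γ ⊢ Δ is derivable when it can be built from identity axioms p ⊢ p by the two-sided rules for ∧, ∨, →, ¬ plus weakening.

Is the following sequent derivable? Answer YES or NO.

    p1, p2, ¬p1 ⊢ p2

Derivation trace:
[¬L] p1, p2, ¬p1 ⊢ p2
  [WR] p1, p2 ⊢ p1, p2
    [WL] p1, p2 ⊢ p1
      [Ax] p1 ⊢ p1

Result: YES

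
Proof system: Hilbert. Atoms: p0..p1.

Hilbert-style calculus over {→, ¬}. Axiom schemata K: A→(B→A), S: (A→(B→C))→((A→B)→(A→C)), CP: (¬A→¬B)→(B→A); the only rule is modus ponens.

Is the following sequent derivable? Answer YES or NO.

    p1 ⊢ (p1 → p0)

Truth-table refutation:
  v=00: Γ:[p1=F] Δ:[(p1 → p0)=T] refutes=False
  v=01: Γ:[p1=T] Δ:[(p1 → p0)=F] refutes=True  ← countermodel

Result: NO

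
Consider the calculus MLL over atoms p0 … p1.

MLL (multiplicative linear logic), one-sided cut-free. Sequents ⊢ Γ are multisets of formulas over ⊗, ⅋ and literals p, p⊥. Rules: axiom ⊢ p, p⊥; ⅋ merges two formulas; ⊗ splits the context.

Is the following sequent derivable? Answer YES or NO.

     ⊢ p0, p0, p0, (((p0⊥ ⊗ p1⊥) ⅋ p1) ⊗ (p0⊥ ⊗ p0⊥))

Proof tree:
[⊗]  ⊢ p0, p0, p0, (((p0⊥ ⊗ p1⊥) ⅋ p1) ⊗ (p0⊥ ⊗ p0⊥))
  [⅋]  ⊢ p0, ((p0⊥ ⊗ p1⊥) ⅋ p1)
    [⊗]  ⊢ p0, p1, (p0⊥ ⊗ p1⊥)
      [Ax]  ⊢ p0, p0⊥
      [Ax]  ⊢ p1, p1⊥
  [⊗]  ⊢ p0, p0, (p0⊥ ⊗ p0⊥)
    [Ax]  ⊢ p0, p0⊥
    [Ax]  ⊢ p0, p0⊥

Result: YES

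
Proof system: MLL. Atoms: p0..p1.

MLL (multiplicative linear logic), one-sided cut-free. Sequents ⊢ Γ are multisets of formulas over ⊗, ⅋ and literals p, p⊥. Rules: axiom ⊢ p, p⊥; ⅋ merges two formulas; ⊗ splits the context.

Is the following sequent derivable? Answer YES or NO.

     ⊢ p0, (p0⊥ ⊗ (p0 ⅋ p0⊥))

Proof tree:
[⊗]  ⊢ p0, (p0⊥ ⊗ (p0 ⅋ p0⊥))
  [Ax]  ⊢ p0, p0⊥
  [⅋]  ⊢ (p0 ⅋ p0⊥)
    [Ax]  ⊢ p0, p0⊥

Result: YES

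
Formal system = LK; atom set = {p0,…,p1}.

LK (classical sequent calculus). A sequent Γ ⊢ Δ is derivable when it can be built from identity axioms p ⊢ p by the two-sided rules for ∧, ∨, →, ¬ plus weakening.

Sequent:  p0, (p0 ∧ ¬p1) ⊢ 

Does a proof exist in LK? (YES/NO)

Enumerate valuations to refute Γ ⊢ Δ:
  v=00: Γ:[p0=F, (p0 ∧ ¬p1)=F] Δ:[] refutes=False
  v=01: Γ:[p0=F, (p0 ∧ ¬p1)=F] Δ:[] refutes=False
  v=10: Γ:[p0=T, (p0 ∧ ¬p1)=T] Δ:[] refutes=True  ← countermodel

Result: NO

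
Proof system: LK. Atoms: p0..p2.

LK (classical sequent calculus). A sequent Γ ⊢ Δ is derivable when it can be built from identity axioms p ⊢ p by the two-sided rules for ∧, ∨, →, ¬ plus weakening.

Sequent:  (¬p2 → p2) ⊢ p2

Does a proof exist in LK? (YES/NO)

Derivation trace:
[→L] (¬p2 → p2) ⊢ p2
  [¬R]  ⊢ p2, ¬p2
    [Ax] p2 ⊢ p2
  [Ax] p2 ⊢ p2

Result: YES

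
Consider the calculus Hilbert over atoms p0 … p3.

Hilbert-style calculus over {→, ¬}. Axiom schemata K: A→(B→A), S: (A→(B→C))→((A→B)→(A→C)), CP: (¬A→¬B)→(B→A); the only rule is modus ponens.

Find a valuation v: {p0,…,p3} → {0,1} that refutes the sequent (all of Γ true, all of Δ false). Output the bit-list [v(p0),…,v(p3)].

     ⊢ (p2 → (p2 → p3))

Truth-table refutation:
  v=0000: Γ:[] Δ:[(p2 → (p2 → p3))=T] refutes=False
  v=0001: Γ:[] Δ:[(p2 → (p2 → p3))=T] refutes=False
  v=0010: Γ:[] Δ:[(p2 → (p2 → p3))=F] refutes=True  ← countermodel

Result: [0, 0, 1, 0]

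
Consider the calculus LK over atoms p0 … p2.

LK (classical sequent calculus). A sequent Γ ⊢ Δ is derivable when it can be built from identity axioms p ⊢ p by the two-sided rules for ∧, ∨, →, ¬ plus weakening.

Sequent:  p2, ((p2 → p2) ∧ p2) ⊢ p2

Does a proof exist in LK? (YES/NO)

Derivation trace:
[∧L] p2, ((p2 → p2) ∧ p2) ⊢ p2
  [WL] p2, (p2 → p2), p2 ⊢ p2
    [→L] p2, (p2 → p2) ⊢ p2
      [Ax] p2 ⊢ p2
      [Ax] p2 ⊢ p2

Result: YES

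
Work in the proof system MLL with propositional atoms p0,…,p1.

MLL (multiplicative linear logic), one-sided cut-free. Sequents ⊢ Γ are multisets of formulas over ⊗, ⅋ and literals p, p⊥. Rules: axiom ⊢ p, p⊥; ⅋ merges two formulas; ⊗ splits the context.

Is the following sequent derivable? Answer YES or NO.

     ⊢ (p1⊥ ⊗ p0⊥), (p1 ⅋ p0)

Derivation (root first):
[⅋]  ⊢ (p1⊥ ⊗ p0⊥), (p1 ⅋ p0)
  [⊗]  ⊢ p1, p0, (p1⊥ ⊗ p0⊥)
    [Ax]  ⊢ p1, p1⊥
    [Ax]  ⊢ p0, p0⊥

Result: YES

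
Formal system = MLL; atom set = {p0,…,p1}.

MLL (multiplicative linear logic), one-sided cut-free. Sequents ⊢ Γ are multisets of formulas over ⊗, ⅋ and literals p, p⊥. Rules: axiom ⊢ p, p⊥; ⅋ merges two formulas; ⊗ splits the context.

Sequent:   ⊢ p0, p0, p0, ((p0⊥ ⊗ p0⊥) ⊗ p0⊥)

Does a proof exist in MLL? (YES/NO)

Derivation (root first):
[⊗]  ⊢ p0, p0, p0, ((p0⊥ ⊗ p0⊥) ⊗ p0⊥)
  [⊗]  ⊢ p0, p0, (p0⊥ ⊗ p0⊥)
    [Ax]  ⊢ p0, p0⊥
    [Ax]  ⊢ p0, p0⊥
  [Ax]  ⊢ p0, p0⊥

Result: YES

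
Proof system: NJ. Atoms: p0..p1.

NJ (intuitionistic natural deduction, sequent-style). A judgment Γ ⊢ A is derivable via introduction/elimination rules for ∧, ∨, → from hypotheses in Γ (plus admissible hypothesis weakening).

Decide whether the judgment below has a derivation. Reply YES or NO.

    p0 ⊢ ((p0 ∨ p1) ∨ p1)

Derivation (root first):
[∨I₁] p0 ⊢ ((p0 ∨ p1) ∨ p1)
  [∨I₁] p0 ⊢ (p0 ∨ p1)
    [Ax] p0 ⊢ p0

Result: YES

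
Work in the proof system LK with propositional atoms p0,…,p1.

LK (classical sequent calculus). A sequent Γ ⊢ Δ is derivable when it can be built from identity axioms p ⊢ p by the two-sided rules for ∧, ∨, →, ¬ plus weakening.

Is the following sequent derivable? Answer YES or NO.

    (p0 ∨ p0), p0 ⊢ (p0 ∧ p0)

Derivation (root first):
[∧R] (p0 ∨ p0), p0 ⊢ (p0 ∧ p0)
  [Ax] p0 ⊢ p0
  [∨L] (p0 ∨ p0) ⊢ p0
    [Ax] p0 ⊢ p0
    [Ax] p0 ⊢ p0

Result: YES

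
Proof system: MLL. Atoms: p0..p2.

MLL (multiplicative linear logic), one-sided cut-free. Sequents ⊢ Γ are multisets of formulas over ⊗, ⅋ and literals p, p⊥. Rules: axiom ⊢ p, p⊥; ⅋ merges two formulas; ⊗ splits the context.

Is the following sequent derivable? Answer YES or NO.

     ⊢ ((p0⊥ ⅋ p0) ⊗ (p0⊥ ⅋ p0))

Derivation trace:
[⊗]  ⊢ ((p0⊥ ⅋ p0) ⊗ (p0⊥ ⅋ p0))
  [⅋]  ⊢ (p0⊥ ⅋ p0)
    [Ax]  ⊢ p0, p0⊥
  [⅋]  ⊢ (p0⊥ ⅋ p0)
    [Ax]  ⊢ p0, p0⊥

Result: YES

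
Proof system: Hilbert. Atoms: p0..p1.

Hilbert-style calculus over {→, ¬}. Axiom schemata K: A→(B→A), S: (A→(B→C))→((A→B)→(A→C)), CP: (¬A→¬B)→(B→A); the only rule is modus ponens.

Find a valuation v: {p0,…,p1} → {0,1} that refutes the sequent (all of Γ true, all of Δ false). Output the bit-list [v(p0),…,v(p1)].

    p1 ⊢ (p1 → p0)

Truth-table refutation:
  v=00: Γ:[p1=F] Δ:[(p1 → p0)=T] refutes=False
  v=01: Γ:[p1=T] Δ:[(p1 → p0)=F] refutes=True  ← countermodel

Result: [0, 1]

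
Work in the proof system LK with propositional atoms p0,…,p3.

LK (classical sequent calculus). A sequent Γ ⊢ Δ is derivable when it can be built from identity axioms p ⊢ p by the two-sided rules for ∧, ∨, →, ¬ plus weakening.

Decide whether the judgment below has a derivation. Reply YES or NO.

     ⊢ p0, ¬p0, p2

Derivation (root first):
[WR]  ⊢ p0, ¬p0, p2
  [¬R]  ⊢ p0, ¬p0
    [Ax] p0 ⊢ p0

Result: YES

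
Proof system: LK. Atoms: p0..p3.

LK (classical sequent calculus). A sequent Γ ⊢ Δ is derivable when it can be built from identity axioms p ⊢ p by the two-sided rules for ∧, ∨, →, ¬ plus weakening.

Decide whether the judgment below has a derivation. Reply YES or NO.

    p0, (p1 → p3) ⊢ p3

Search for a countermodel by truth-table:
  v=0000: Γ:[p0=F, (p1 → p3)=T] Δ:[p3=F] refutes=False
  v=0001: Γ:[p0=F, (p1 → p3)=T] Δ:[p3=T] refutes=False
  v=0010: Γ:[p0=F, (p1 → p3)=T] Δ:[p3=F] refutes=False
  v=0011: Γ:[p0=F, (p1 → p3)=T] Δ:[p3=T] refutes=False
  v=0100: Γ:[p0=F, (p1 → p3)=F] Δ:[p3=F] refutes=False
  v=0101: Γ:[p0=F, (p1 → p3)=T] Δ:[p3=T] refutes=False
  v=0110: Γ:[p0=F, (p1 → p3)=F] Δ:[p3=F] refutes=False
  v=0111: Γ:[p0=F, (p1 → p3)=T] Δ:[p3=T] refutes=False
  v=1000: Γ:[p0=T, (p1 → p3)=T] Δ:[p3=F] refutes=True  ← countermodel

Result: NO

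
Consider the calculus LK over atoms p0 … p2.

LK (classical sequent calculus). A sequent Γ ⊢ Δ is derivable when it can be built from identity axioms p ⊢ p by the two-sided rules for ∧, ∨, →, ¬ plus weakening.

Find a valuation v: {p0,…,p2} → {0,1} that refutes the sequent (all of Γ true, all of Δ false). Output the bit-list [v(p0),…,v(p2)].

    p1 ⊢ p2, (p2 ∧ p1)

Search for a countermodel by truth-table:
  v=000: Γ:[p1=F] Δ:[p2=F, (p2 ∧ p1)=F] refutes=False
  v=001: Γ:[p1=F] Δ:[p2=T, (p2 ∧ p1)=F] refutes=False
  v=010: Γ:[p1=T] Δ:[p2=F, (p2 ∧ p1)=F] refutes=True  ← countermodel

Result: [0, 1, 0]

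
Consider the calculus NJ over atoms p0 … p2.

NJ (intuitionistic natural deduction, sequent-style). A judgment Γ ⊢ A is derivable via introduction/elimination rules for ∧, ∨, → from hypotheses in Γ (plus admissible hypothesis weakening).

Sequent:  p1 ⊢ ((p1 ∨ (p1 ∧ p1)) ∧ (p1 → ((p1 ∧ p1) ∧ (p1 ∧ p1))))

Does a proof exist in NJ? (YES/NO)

Proof tree:
[∧I] p1 ⊢ ((p1 ∨ (p1 ∧ p1)) ∧ (p1 → ((p1 ∧ p1) ∧ (p1 ∧ p1))))
  [∨I₂] p1 ⊢ (p1 ∨ (p1 ∧ p1))
    [∧I] p1 ⊢ (p1 ∧ p1)
      [Ax] p1 ⊢ p1
      [Ax] p1 ⊢ p1
  [→I]  ⊢ (p1 → ((p1 ∧ p1) ∧ (p1 ∧ p1)))
    [∧I] p1 ⊢ ((p1 ∧ p1) ∧ (p1 ∧ p1))
      [∧I] p1 ⊢ (p1 ∧ p1)
        [Ax] p1 ⊢ p1
        [Ax] p1 ⊢ p1
      [∧I] p1 ⊢ (p1 ∧ p1)
        [Ax] p1 ⊢ p1
        [Ax] p1 ⊢ p1

Result: YES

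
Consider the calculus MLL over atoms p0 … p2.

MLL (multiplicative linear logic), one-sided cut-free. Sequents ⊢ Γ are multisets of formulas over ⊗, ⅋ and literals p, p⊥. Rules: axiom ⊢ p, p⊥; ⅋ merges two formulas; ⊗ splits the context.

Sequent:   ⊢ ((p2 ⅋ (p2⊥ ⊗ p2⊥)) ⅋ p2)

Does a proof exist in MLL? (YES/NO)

Derivation (root first):
[⅋]  ⊢ ((p2 ⅋ (p2⊥ ⊗ p2⊥)) ⅋ p2)
  [⅋]  ⊢ p2, (p2 ⅋ (p2⊥ ⊗ p2⊥))
    [⊗]  ⊢ p2, p2, (p2⊥ ⊗ p2⊥)
      [Ax]  ⊢ p2, p2⊥
      [Ax]  ⊢ p2, p2⊥

Result: YES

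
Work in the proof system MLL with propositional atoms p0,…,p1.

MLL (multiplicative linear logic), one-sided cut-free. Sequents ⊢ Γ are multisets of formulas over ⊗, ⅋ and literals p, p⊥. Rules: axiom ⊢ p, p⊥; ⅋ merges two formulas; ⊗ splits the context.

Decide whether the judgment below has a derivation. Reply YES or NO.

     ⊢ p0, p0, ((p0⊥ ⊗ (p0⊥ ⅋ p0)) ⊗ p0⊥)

Derivation (root first):
[⊗]  ⊢ p0, p0, ((p0⊥ ⊗ (p0⊥ ⅋ p0)) ⊗ p0⊥)
  [⊗]  ⊢ p0, (p0⊥ ⊗ (p0⊥ ⅋ p0))
    [Ax]  ⊢ p0, p0⊥
    [⅋]  ⊢ (p0⊥ ⅋ p0)
      [Ax]  ⊢ p0, p0⊥
  [Ax]  ⊢ p0, p0⊥

Result: YES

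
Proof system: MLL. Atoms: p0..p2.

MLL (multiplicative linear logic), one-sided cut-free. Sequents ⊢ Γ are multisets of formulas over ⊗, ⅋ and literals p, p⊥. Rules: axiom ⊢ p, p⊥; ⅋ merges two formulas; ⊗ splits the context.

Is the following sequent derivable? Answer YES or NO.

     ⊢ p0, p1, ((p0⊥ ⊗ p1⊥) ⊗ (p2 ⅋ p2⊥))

Derivation trace:
[⊗]  ⊢ p0, p1, ((p0⊥ ⊗ p1⊥) ⊗ (p2 ⅋ p2⊥))
  [⊗]  ⊢ p0, p1, (p0⊥ ⊗ p1⊥)
    [Ax]  ⊢ p0, p0⊥
    [Ax]  ⊢ p1, p1⊥
  [⅋]  ⊢ (p2 ⅋ p2⊥)
    [Ax]  ⊢ p2, p2⊥

Result: YES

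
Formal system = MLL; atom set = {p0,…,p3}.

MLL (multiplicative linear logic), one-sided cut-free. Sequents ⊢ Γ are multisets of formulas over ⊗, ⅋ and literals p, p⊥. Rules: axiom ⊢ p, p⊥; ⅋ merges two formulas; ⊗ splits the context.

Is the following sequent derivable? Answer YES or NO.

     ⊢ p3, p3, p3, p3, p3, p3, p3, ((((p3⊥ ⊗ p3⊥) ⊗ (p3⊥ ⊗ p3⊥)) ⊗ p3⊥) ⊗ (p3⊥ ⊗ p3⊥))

Proof tree:
[⊗]  ⊢ p3, p3, p3, p3, p3, p3, p3, ((((p3⊥ ⊗ p3⊥) ⊗ (p3⊥ ⊗ p3⊥)) ⊗ p3⊥) ⊗ (p3⊥ ⊗ p3⊥))
  [⊗]  ⊢ p3, p3, p3, p3, p3, (((p3⊥ ⊗ p3⊥) ⊗ (p3⊥ ⊗ p3⊥)) ⊗ p3⊥)
    [⊗]  ⊢ p3, p3, p3, p3, ((p3⊥ ⊗ p3⊥) ⊗ (p3⊥ ⊗ p3⊥))
      [⊗]  ⊢ p3, p3, (p3⊥ ⊗ p3⊥)
        [Ax]  ⊢ p3, p3⊥
        [Ax]  ⊢ p3, p3⊥
      [⊗]  ⊢ p3, p3, (p3⊥ ⊗ p3⊥)
        [Ax]  ⊢ p3, p3⊥
        [Ax]  ⊢ p3, p3⊥
    [Ax]  ⊢ p3, p3⊥
  [⊗]  ⊢ p3, p3, (p3⊥ ⊗ p3⊥)
    [Ax]  ⊢ p3, p3⊥
    [Ax]  ⊢ p3, p3⊥

Result: YES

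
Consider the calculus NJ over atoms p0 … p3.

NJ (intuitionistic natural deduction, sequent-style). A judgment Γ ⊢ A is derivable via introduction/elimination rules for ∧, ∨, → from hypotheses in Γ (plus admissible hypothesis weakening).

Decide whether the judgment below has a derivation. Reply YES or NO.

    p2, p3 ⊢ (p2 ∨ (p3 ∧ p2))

Derivation trace:
[∨I₂] p2, p3 ⊢ (p2 ∨ (p3 ∧ p2))
  [∧I] p2, p3 ⊢ (p3 ∧ p2)
    [Ax] p3 ⊢ p3
    [Ax] p2 ⊢ p2

Result: YES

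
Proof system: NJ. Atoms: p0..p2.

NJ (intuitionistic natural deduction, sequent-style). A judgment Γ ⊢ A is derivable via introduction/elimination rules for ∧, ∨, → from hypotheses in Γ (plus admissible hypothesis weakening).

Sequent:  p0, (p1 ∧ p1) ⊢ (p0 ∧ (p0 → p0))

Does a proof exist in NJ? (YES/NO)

Derivation trace:
[Wk] p0, (p1 ∧ p1) ⊢ (p0 ∧ (p0 → p0))
  [∧I] p0 ⊢ (p0 ∧ (p0 → p0))
    [Ax] p0 ⊢ p0
    [→I] p0 ⊢ (p0 → p0)
      [Wk] p0, p0 ⊢ p0
        [Ax] p0 ⊢ p0

Result: YES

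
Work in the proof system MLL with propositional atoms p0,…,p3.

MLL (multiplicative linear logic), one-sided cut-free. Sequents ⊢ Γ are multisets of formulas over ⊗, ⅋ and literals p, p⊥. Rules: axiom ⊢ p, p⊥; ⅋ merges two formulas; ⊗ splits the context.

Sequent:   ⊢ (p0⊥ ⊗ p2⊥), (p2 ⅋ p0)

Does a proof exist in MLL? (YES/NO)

Proof tree:
[⅋]  ⊢ (p0⊥ ⊗ p2⊥), (p2 ⅋ p0)
  [⊗]  ⊢ p0, p2, (p0⊥ ⊗ p2⊥)
    [Ax]  ⊢ p0, p0⊥
    [Ax]  ⊢ p2, p2⊥

Result: YES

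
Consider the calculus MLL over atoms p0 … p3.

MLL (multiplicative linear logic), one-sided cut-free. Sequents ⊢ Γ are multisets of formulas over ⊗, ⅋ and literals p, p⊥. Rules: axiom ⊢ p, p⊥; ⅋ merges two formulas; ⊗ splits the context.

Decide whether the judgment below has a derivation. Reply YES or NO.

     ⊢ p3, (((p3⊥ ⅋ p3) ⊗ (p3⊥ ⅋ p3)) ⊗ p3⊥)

Derivation (root first):
[⊗]  ⊢ p3, (((p3⊥ ⅋ p3) ⊗ (p3⊥ ⅋ p3)) ⊗ p3⊥)
  [⊗]  ⊢ ((p3⊥ ⅋ p3) ⊗ (p3⊥ ⅋ p3))
    [⅋]  ⊢ (p3⊥ ⅋ p3)
      [Ax]  ⊢ p3, p3⊥
    [⅋]  ⊢ (p3⊥ ⅋ p3)
      [Ax]  ⊢ p3, p3⊥
  [Ax]  ⊢ p3, p3⊥

Result: YES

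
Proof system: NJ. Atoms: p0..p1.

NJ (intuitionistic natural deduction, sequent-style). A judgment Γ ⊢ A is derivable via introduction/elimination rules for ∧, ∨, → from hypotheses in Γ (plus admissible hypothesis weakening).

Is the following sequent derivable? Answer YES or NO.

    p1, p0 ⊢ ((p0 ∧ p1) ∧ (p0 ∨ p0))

Proof tree:
[∧I] p1, p0 ⊢ ((p0 ∧ p1) ∧ (p0 ∨ p0))
  [∧I] p1, p0 ⊢ (p0 ∧ p1)
    [Ax] p0 ⊢ p0
    [Ax] p1 ⊢ p1
  [Wk] p0, p1 ⊢ (p0 ∨ p0)
    [∨I₁] p0 ⊢ (p0 ∨ p0)
      [Ax] p0 ⊢ p0

Result: YES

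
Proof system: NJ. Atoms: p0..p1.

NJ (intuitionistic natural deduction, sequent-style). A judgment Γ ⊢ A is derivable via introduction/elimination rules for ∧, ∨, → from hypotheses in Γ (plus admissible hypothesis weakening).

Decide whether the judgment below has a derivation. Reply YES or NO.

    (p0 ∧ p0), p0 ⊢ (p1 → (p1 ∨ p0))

Proof tree:
[Wk] (p0 ∧ p0), p0 ⊢ (p1 → (p1 ∨ p0))
  [Wk] (p0 ∧ p0) ⊢ (p1 → (p1 ∨ p0))
    [→I]  ⊢ (p1 → (p1 ∨ p0))
      [∨I₁] p1 ⊢ (p1 ∨ p0)
        [Ax] p1 ⊢ p1

Result: YES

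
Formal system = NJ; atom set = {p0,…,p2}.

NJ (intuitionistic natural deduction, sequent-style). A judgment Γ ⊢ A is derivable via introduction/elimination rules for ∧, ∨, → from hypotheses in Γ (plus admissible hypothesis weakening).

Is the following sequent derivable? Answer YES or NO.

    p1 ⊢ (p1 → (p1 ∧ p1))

Derivation trace:
[Wk] p1 ⊢ (p1 → (p1 ∧ p1))
  [→I]  ⊢ (p1 → (p1 ∧ p1))
    [∧I] p1 ⊢ (p1 ∧ p1)
      [Ax] p1 ⊢ p1
      [Ax] p1 ⊢ p1

Result: YES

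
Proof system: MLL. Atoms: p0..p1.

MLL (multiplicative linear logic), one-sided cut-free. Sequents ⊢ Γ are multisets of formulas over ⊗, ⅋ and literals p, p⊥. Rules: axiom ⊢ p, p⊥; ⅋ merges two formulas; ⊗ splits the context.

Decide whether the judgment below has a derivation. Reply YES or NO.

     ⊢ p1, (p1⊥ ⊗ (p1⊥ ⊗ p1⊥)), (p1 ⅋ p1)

Proof tree:
[⅋]  ⊢ p1, (p1⊥ ⊗ (p1⊥ ⊗ p1⊥)), (p1 ⅋ p1)
  [⊗]  ⊢ p1, p1, p1, (p1⊥ ⊗ (p1⊥ ⊗ p1⊥))
    [Ax]  ⊢ p1, p1⊥
    [⊗]  ⊢ p1, p1, (p1⊥ ⊗ p1⊥)
      [Ax]  ⊢ p1, p1⊥
      [Ax]  ⊢ p1, p1⊥

Result: YES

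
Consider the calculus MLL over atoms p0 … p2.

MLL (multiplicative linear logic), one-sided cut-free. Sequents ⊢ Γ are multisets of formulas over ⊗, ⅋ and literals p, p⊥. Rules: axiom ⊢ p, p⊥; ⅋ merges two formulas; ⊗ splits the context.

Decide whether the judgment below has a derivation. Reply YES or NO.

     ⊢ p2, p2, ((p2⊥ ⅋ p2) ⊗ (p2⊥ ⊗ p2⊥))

Derivation (root first):
[⊗]  ⊢ p2, p2, ((p2⊥ ⅋ p2) ⊗ (p2⊥ ⊗ p2⊥))
  [⅋]  ⊢ (p2⊥ ⅋ p2)
    [Ax]  ⊢ p2, p2⊥
  [⊗]  ⊢ p2, p2, (p2⊥ ⊗ p2⊥)
    [Ax]  ⊢ p2, p2⊥
    [Ax]  ⊢ p2, p2⊥

Result: YES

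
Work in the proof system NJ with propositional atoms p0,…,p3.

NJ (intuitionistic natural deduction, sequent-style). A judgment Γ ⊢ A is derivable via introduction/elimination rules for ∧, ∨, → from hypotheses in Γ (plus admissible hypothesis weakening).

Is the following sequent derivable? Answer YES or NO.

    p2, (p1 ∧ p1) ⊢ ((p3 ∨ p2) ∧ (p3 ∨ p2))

Proof tree:
[∧I] p2, (p1 ∧ p1) ⊢ ((p3 ∨ p2) ∧ (p3 ∨ p2))
  [∨I₂] p2, (p1 ∧ p1) ⊢ (p3 ∨ p2)
    [Wk] p2, (p1 ∧ p1) ⊢ p2
      [Ax] p2 ⊢ p2
  [∨I₂] p2, (p1 ∧ p1) ⊢ (p3 ∨ p2)
    [Wk] p2, (p1 ∧ p1) ⊢ p2
      [Ax] p2 ⊢ p2

Result: YES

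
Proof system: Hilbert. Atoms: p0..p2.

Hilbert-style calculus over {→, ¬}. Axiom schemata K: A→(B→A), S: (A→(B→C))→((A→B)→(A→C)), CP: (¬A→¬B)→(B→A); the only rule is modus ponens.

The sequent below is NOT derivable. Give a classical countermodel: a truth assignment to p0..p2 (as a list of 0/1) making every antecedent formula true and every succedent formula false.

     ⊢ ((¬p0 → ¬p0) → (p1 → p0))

Truth-table refutation:
  v=000: Γ:[] Δ:[((¬p0 → ¬p0) → (p1 → p0))=T] refutes=False
  v=001: Γ:[] Δ:[((¬p0 → ¬p0) → (p1 → p0))=T] refutes=False
  v=010: Γ:[] Δ:[((¬p0 → ¬p0) → (p1 → p0))=F] refutes=True  ← countermodel

Result: [0, 1, 0]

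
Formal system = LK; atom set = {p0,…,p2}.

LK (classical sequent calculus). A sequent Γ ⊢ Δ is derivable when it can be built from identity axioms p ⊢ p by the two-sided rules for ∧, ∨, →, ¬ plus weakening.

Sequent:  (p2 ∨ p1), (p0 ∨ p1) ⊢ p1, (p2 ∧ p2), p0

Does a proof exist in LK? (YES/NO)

Derivation trace:
[∨L] (p2 ∨ p1), (p0 ∨ p1) ⊢ p1, (p2 ∧ p2), p0
  [WL] (p2 ∨ p1), p0 ⊢ p1, (p2 ∧ p2)
    [∨L] (p2 ∨ p1) ⊢ p1, (p2 ∧ p2)
      [∧R] p2 ⊢ (p2 ∧ p2)
        [Ax] p2 ⊢ p2
        [Ax] p2 ⊢ p2
      [Ax] p1 ⊢ p1
  [WR] p1 ⊢ p1, p0
    [Ax] p1 ⊢ p1

Result: YES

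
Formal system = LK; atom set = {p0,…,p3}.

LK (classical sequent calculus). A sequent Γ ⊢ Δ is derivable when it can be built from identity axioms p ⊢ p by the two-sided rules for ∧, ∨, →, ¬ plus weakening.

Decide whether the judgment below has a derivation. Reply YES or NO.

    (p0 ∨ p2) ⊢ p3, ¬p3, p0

Proof tree:
[∨L] (p0 ∨ p2) ⊢ p3, ¬p3, p0
  [Ax] p0 ⊢ p0
  [WL] p2 ⊢ p3, ¬p3
    [¬R]  ⊢ p3, ¬p3
      [Ax] p3 ⊢ p3

Result: YES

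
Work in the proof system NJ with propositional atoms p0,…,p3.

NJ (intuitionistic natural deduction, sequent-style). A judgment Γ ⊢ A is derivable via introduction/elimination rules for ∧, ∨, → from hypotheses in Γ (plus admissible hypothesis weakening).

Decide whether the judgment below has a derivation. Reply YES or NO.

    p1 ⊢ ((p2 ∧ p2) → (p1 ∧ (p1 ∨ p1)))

Proof tree:
[→I] p1 ⊢ ((p2 ∧ p2) → (p1 ∧ (p1 ∨ p1)))
  [Wk] p1, (p2 ∧ p2) ⊢ (p1 ∧ (p1 ∨ p1))
    [∧I] p1 ⊢ (p1 ∧ (p1 ∨ p1))
      [Wk] p1, p1 ⊢ p1
        [Ax] p1 ⊢ p1
      [∨I₁] p1 ⊢ (p1 ∨ p1)
        [Ax] p1 ⊢ p1

Result: YES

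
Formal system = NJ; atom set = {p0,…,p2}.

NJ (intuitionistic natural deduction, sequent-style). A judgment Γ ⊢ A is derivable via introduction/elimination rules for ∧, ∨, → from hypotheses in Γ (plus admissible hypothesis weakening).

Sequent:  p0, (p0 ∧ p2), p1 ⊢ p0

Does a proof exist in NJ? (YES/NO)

Proof tree:
[Wk] p0, (p0 ∧ p2), p1 ⊢ p0
  [Wk] p0, (p0 ∧ p2) ⊢ p0
    [Ax] p0 ⊢ p0

Result: YES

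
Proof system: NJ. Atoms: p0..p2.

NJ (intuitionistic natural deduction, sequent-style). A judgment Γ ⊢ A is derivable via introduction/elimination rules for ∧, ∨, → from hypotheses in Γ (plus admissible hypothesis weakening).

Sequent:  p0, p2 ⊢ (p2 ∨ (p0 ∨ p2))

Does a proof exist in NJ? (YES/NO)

Derivation trace:
[∨I₂] p0, p2 ⊢ (p2 ∨ (p0 ∨ p2))
  [Wk] p0, p2 ⊢ (p0 ∨ p2)
    [∨I₁] p0 ⊢ (p0 ∨ p2)
      [Ax] p0 ⊢ p0

Result: YES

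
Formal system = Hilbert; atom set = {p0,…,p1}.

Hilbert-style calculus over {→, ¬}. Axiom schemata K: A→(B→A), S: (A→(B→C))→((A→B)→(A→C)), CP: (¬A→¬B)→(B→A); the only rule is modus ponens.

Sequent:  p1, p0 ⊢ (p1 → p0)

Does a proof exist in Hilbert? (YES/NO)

Derivation trace:
[MP] p1, p0 ⊢ (p1 → p0)
  [K]  ⊢ (p0 → (p1 → p0))
  [MP] p1, p0 ⊢ p0
    [MP] p0 ⊢ (p1 → p0)
      [K]  ⊢ (p0 → (p1 → p0))
      [Hyp] p0 ⊢ p0
    [Hyp] p1 ⊢ p1

Result: YES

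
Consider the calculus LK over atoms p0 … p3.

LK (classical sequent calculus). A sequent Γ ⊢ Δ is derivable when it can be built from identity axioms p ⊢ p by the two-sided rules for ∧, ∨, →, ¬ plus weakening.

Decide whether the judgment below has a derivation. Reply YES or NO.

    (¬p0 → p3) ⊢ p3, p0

Derivation trace:
[→L] (¬p0 → p3) ⊢ p3, p0
  [¬R]  ⊢ p0, ¬p0
    [Ax] p0 ⊢ p0
  [Ax] p3 ⊢ p3

Result: YES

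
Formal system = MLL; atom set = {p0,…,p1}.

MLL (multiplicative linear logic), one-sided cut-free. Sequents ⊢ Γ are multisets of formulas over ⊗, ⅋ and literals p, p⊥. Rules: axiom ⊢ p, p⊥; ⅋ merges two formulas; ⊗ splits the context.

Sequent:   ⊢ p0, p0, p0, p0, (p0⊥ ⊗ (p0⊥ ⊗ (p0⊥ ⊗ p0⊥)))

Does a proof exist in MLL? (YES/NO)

Proof tree:
[⊗]  ⊢ p0, p0, p0, p0, (p0⊥ ⊗ (p0⊥ ⊗ (p0⊥ ⊗ p0⊥)))
  [Ax]  ⊢ p0, p0⊥
  [⊗]  ⊢ p0, p0, p0, (p0⊥ ⊗ (p0⊥ ⊗ p0⊥))
    [Ax]  ⊢ p0, p0⊥
    [⊗]  ⊢ p0, p0, (p0⊥ ⊗ p0⊥)
      [Ax]  ⊢ p0, p0⊥
      [Ax]  ⊢ p0, p0⊥

Result: YES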